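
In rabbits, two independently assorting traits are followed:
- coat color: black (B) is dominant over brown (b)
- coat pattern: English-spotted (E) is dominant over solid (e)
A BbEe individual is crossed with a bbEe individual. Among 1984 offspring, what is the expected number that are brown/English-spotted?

Dihybrid cross BbEe × bbEe — consider each gene separately:
coat color: Bb × bb → 2 Bb, 2 bb → 2 B_ : 2 bb (out of 4)
coat pattern: Ee × Ee → 1 EE, 2 Ee, 1 ee → 3 E_ : 1 ee (out of 4)
Combine (counts out of 4 × 4 = 16): black/English-spotted (B_E_) = 2×3 = 6; black/solid (B_ee) = 2×1 = 2; brown/English-spotted (bbE_) = 2×3 = 6; brown/solid (bbee) = 2×1 = 2
Phenotype counts (out of 16): 6 black/English-spotted, 2 black/solid, 6 brown/English-spotted, 2 brown/solid
brown/English-spotted: 6 out of 16 → fraction 3/8
Expected count = 3/8 × 1984 = 744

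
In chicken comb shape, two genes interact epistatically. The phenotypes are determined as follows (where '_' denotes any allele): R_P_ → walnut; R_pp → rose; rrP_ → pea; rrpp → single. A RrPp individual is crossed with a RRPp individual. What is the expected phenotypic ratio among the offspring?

Cross: RrPp × RRPp — consider each gene separately:
R gene: Rr × RR → 2 RR, 2 Rr → 4 R_ (out of 4)
P gene: Pp × Pp → 1 PP, 2 Pp, 1 pp → 3 P_ : 1 pp (out of 4)
Genotype classes (out of 4 × 4 = 16): R_P_ = 4×3 = 12; R_pp = 4×1 = 4
Apply the phenotype rules: R_P_ (12) → walnut; R_pp (4) → rose
Phenotype counts (out of 16): 12 walnut, 4 rose
Ratio: 3 walnut : 1 rose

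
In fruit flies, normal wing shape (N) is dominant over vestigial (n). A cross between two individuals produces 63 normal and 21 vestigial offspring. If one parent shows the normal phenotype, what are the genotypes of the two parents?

Observed offspring: 63 normal, 21 vestigial
The observed ratio simplifies to 3:1. Vestigial (nn) offspring appear, so each parent must contribute one n allele. The parent stated to show normal carries N, so it is Nn. The other parent is then either Nn or nn: Nn × nn would give a 1:1 split, whereas Nn × Nn gives 3:1 — matching the data. So both parents are heterozygous (Nn × Nn).
Parent genotypes: Nn × Nn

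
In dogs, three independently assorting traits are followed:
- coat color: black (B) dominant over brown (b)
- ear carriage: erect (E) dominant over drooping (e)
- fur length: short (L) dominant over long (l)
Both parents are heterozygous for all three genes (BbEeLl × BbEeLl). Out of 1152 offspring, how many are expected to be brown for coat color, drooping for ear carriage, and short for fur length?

Trihybrid cross: BbEeLl × BbEeLl
Each trait segregates independently with a 3:1 phenotypic ratio, so each gene contributes 3/4 (dominant) or 1/4 (recessive).
Target: brown (coat color), drooping (ear carriage), short (fur length)
Probability = product of independent per-trait probabilities
= 1/4 × 1/4 × 3/4 = 3/64
Expected count = 3/64 × 1152 = 54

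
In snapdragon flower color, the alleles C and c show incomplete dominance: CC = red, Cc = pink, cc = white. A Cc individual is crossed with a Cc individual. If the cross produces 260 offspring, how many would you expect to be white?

Punnett square for Cc × Cc:
Offspring genotypes: 1 CC, 2 Cc, 1 cc
Phenotype counts: 1 red, 2 pink, 1 white
white: 1 out of 4 → fraction 1/4
Expected count = 1/4 × 260 = 65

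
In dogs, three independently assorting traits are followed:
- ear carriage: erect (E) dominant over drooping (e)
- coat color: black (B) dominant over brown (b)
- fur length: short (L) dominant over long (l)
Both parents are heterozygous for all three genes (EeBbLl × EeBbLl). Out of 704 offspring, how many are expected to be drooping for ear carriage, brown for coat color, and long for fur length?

Trihybrid cross: EeBbLl × EeBbLl
Each trait segregates independently with a 3:1 phenotypic ratio, so each gene contributes 3/4 (dominant) or 1/4 (recessive).
Target: drooping (ear carriage), brown (coat color), long (fur length)
Probability = product of independent per-trait probabilities
= 1/4 × 1/4 × 1/4 = 1/64
Expected count = 1/64 × 704 = 11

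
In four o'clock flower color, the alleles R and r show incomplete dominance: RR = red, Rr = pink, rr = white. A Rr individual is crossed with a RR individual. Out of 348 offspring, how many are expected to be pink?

Punnett square for Rr × RR:
Offspring genotypes: 2 RR, 2 Rr
Phenotype counts: 2 red, 2 pink
pink: 2 out of 4 → fraction 1/2
Expected count = 1/2 × 348 = 174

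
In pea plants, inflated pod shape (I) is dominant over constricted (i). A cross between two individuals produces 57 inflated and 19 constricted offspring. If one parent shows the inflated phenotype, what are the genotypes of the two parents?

Observed offspring: 57 inflated, 19 constricted
The observed ratio simplifies to 3:1. Constricted (ii) offspring appear, so each parent must contribute one i allele. The parent stated to show inflated carries I, so it is Ii. The other parent is then either Ii or ii: Ii × ii would give a 1:1 split, whereas Ii × Ii gives 3:1 — matching the data. So both parents are heterozygous (Ii × Ii).
Parent genotypes: Ii × Ii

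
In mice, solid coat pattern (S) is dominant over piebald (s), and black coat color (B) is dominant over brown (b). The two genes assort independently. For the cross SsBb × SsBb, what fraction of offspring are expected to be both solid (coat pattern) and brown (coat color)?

Dihybrid cross SsBb × SsBb — consider each gene separately:
coat pattern: Ss × Ss → 1 SS, 2 Ss, 1 ss → 3 S_ : 1 ss (out of 4)
coat color: Bb × Bb → 1 BB, 2 Bb, 1 bb → 3 B_ : 1 bb (out of 4)
Looking for: solid (S_) and brown (bb)
P(solid) = 3/4, P(brown) = 1/4
P(both) = 3/4 × 1/4 = 3/16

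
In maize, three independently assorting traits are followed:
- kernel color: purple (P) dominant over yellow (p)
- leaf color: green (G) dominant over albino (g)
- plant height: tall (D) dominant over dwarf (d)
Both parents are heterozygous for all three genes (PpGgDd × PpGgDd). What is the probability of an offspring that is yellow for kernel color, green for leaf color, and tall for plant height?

Trihybrid cross: PpGgDd × PpGgDd
Each trait segregates independently with a 3:1 phenotypic ratio, so each gene contributes 3/4 (dominant) or 1/4 (recessive).
Target: yellow (kernel color), green (leaf color), tall (plant height)
Probability = product of independent per-trait probabilities
= 1/4 × 3/4 × 3/4 = 9/64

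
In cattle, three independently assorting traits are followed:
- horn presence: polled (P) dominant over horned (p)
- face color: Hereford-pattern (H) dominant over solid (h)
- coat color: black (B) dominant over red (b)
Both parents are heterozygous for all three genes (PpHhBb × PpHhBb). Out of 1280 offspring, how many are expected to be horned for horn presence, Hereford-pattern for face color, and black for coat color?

Trihybrid cross: PpHhBb × PpHhBb
Each trait segregates independently with a 3:1 phenotypic ratio, so each gene contributes 3/4 (dominant) or 1/4 (recessive).
Target: horned (horn presence), Hereford-pattern (face color), black (coat color)
Probability = product of independent per-trait probabilities
= 1/4 × 3/4 × 3/4 = 9/64
Expected count = 9/64 × 1280 = 180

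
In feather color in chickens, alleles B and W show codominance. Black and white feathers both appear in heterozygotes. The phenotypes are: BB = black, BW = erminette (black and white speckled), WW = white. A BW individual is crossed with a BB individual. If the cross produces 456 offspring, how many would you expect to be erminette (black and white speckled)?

Punnett square for BW × BB:
Offspring genotypes: 2 BB, 2 BW
Phenotype counts: 2 black, 2 erminette (black and white speckled)
erminette (black and white speckled): 2 out of 4 → fraction 1/2
Expected count = 1/2 × 456 = 228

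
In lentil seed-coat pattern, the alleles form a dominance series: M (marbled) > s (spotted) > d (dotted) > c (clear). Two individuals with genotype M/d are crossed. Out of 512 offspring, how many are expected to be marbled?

Cross: M/d × M/d
Allele dominance: M > s > d > c
Offspring genotypes: 1 M/M, 2 M/d, 1 d/d
Phenotype counts: 3 marbled, 1 dotted
marbled: 3 out of 4 → fraction 3/4
Expected count = 3/4 × 512 = 384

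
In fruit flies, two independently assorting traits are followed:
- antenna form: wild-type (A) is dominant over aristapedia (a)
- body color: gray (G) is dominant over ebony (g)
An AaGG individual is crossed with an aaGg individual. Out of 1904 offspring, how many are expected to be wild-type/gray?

Dihybrid cross AaGG × aaGg — consider each gene separately:
antenna form: Aa × aa → 2 Aa, 2 aa → 2 A_ : 2 aa (out of 4)
body color: GG × Gg → 2 GG, 2 Gg → 4 G_ (out of 4)
Combine (counts out of 4 × 4 = 16): wild-type/gray (A_G_) = 2×4 = 8; aristapedia/gray (aaG_) = 2×4 = 8
Phenotype counts (out of 16): 8 wild-type/gray, 8 aristapedia/gray
wild-type/gray: 8 out of 16 → fraction 1/2
Expected count = 1/2 × 1904 = 952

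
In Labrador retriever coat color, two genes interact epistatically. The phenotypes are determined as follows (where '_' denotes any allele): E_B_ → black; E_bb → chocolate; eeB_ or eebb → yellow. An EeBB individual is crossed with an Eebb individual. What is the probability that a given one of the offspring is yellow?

Cross: EeBB × Eebb — consider each gene separately:
E gene: Ee × Ee → 1 EE, 2 Ee, 1 ee → 3 E_ : 1 ee (out of 4)
B gene: BB × bb → 4 Bb → 4 B_ (out of 4)
Genotype classes (out of 4 × 4 = 16): E_B_ = 3×4 = 12; eeB_ = 1×4 = 4
Apply the phenotype rules: E_B_ (12) → black; eeB_ (4) → yellow
Phenotype counts (out of 16): 12 black, 4 yellow
yellow: 4 out of 16
Probability: 4/16 = 1/4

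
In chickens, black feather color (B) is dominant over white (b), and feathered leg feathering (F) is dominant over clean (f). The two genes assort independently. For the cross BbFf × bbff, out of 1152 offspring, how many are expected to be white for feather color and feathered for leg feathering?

Dihybrid cross BbFf × bbff — consider each gene separately:
feather color: Bb × bb → 2 Bb, 2 bb → 2 B_ : 2 bb (out of 4)
leg feathering: Ff × ff → 2 Ff, 2 ff → 2 F_ : 2 ff (out of 4)
Looking for: white (bb) and feathered (F_)
P(white) = 2/4, P(feathered) = 2/4
P(both) = 2/4 × 2/4 = 4/16 = 1/4
Expected count = 1/4 × 1152 = 288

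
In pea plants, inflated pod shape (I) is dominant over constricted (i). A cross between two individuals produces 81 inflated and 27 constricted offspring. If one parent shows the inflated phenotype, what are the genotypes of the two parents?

Observed offspring: 81 inflated, 27 constricted
The observed ratio simplifies to 3:1. Constricted (ii) offspring appear, so each parent must contribute one i allele. The parent stated to show inflated carries I, so it is Ii. The other parent is then either Ii or ii: Ii × ii would give a 1:1 split, whereas Ii × Ii gives 3:1 — matching the data. So both parents are heterozygous (Ii × Ii).
Parent genotypes: Ii × Ii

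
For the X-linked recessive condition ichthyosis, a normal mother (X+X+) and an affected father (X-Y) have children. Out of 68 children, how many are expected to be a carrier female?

Cross: X+X+ × X-Y
Offspring: 2 X+X-, 2 X+Y
Probability of a carrier female: 2/4 = 1/2
Expected count = 1/2 × 68 = 34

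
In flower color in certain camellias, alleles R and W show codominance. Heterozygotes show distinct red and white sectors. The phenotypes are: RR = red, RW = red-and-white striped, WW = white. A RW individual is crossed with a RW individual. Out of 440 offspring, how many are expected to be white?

Punnett square for RW × RW:
Offspring genotypes: 1 RR, 2 RW, 1 WW
Phenotype counts: 1 red, 2 red-and-white striped, 1 white
white: 1 out of 4 → fraction 1/4
Expected count = 1/4 × 440 = 110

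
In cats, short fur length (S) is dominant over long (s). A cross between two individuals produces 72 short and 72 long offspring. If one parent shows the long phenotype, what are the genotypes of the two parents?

Observed offspring: 72 short, 72 long
The observed ratio simplifies to 1:1. One parent shows long, so its genotype must be ss. A 1:1 offspring split requires the other parent to be heterozygous (Ss).
Parent genotypes: ss × Ss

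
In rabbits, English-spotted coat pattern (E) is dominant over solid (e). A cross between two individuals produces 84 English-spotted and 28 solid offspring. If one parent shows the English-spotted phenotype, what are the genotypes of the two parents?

Observed offspring: 84 English-spotted, 28 solid
The observed ratio simplifies to 3:1. Solid (ee) offspring appear, so each parent must contribute one e allele. The parent stated to show English-spotted carries E, so it is Ee. The other parent is then either Ee or ee: Ee × ee would give a 1:1 split, whereas Ee × Ee gives 3:1 — matching the data. So both parents are heterozygous (Ee × Ee).
Parent genotypes: Ee × Ee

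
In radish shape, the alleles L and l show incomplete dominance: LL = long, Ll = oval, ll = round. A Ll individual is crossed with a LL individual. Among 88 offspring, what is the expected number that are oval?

Punnett square for Ll × LL:
Offspring genotypes: 2 LL, 2 Ll
Phenotype counts: 2 long, 2 oval
oval: 2 out of 4 → fraction 1/2
Expected count = 1/2 × 88 = 44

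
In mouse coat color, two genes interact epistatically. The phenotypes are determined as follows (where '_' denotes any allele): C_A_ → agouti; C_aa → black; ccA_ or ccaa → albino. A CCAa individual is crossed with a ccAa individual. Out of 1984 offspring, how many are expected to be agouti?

Cross: CCAa × ccAa — consider each gene separately:
C gene: CC × cc → 4 Cc → 4 C_ (out of 4)
A gene: Aa × Aa → 1 AA, 2 Aa, 1 aa → 3 A_ : 1 aa (out of 4)
Genotype classes (out of 4 × 4 = 16): C_A_ = 4×3 = 12; C_aa = 4×1 = 4
Apply the phenotype rules: C_A_ (12) → agouti; C_aa (4) → black
Phenotype counts (out of 16): 12 agouti, 4 black
agouti: 12 out of 16 → fraction 3/4
Expected count = 3/4 × 1984 = 1488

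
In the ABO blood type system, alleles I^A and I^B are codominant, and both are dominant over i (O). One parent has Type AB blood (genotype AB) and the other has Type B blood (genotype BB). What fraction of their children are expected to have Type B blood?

Cross: AB × BB
Possible offspring genotypes: 2 AB, 2 BB
Blood type counts: 2 Type AB, 2 Type B
Probability of Type B: 2/4 = 1/2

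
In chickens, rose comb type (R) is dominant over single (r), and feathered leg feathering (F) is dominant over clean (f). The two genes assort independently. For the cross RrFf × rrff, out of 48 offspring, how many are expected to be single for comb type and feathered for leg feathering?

Dihybrid cross RrFf × rrff — consider each gene separately:
comb type: Rr × rr → 2 Rr, 2 rr → 2 R_ : 2 rr (out of 4)
leg feathering: Ff × ff → 2 Ff, 2 ff → 2 F_ : 2 ff (out of 4)
Looking for: single (rr) and feathered (F_)
P(single) = 2/4, P(feathered) = 2/4
P(both) = 2/4 × 2/4 = 4/16 = 1/4
Expected count = 1/4 × 48 = 12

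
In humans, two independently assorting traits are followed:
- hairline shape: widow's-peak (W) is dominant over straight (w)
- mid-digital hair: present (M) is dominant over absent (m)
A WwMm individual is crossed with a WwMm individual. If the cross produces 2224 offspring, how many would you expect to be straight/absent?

Dihybrid cross WwMm × WwMm — consider each gene separately:
hairline shape: Ww × Ww → 1 WW, 2 Ww, 1 ww → 3 W_ : 1 ww (out of 4)
mid-digital hair: Mm × Mm → 1 MM, 2 Mm, 1 mm → 3 M_ : 1 mm (out of 4)
Combine (counts out of 4 × 4 = 16): widow's-peak/present (W_M_) = 3×3 = 9; widow's-peak/absent (W_mm) = 3×1 = 3; straight/present (wwM_) = 1×3 = 3; straight/absent (wwmm) = 1×1 = 1
Phenotype counts (out of 16): 9 widow's-peak/present, 3 widow's-peak/absent, 3 straight/present, 1 straight/absent
straight/absent: 1 out of 16 → fraction 1/16
Expected count = 1/16 × 2224 = 139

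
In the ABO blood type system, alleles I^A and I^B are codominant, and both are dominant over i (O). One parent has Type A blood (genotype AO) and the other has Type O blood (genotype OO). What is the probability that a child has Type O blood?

Cross: AO × OO
Possible offspring genotypes: 2 AO, 2 OO
Blood type counts: 2 Type A, 2 Type O
Probability of Type O: 2/4 = 1/2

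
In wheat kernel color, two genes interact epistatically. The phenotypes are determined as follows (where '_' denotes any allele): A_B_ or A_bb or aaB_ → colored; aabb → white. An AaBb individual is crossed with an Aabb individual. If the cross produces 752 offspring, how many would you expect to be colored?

Cross: AaBb × Aabb — consider each gene separately:
A gene: Aa × Aa → 1 AA, 2 Aa, 1 aa → 3 A_ : 1 aa (out of 4)
B gene: Bb × bb → 2 Bb, 2 bb → 2 B_ : 2 bb (out of 4)
Genotype classes (out of 4 × 4 = 16): A_B_ = 3×2 = 6; A_bb = 3×2 = 6; aaB_ = 1×2 = 2; aabb = 1×2 = 2
Apply the phenotype rules: A_B_ (6) + A_bb (6) + aaB_ (2) → colored; aabb (2) → white
Phenotype counts (out of 16): 14 colored, 2 white
colored: 14 out of 16 → fraction 7/8
Expected count = 7/8 × 752 = 658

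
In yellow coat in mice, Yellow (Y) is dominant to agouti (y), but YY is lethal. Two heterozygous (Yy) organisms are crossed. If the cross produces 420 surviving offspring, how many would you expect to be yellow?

Cross: Yy × Yy
Punnett square offspring (before lethality): 1 YY, 2 Yy, 1 yy
The YY genotype is lethal (embryos die); surviving offspring: 2 Yy, 1 yy
yellow: 2 out of 3 → fraction 2/3
Expected count = 2/3 × 420 = 280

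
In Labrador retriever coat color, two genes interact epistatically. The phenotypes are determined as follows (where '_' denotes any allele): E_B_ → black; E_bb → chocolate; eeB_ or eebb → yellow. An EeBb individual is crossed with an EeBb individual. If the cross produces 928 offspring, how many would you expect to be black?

Cross: EeBb × EeBb — consider each gene separately:
E gene: Ee × Ee → 1 EE, 2 Ee, 1 ee → 3 E_ : 1 ee (out of 4)
B gene: Bb × Bb → 1 BB, 2 Bb, 1 bb → 3 B_ : 1 bb (out of 4)
Genotype classes (out of 4 × 4 = 16): E_B_ = 3×3 = 9; E_bb = 3×1 = 3; eeB_ = 1×3 = 3; eebb = 1×1 = 1
Apply the phenotype rules: E_B_ (9) → black; E_bb (3) → chocolate; eeB_ (3) + eebb (1) → yellow
Phenotype counts (out of 16): 9 black, 3 chocolate, 4 yellow
black: 9 out of 16 → fraction 9/16
Expected count = 9/16 × 928 = 522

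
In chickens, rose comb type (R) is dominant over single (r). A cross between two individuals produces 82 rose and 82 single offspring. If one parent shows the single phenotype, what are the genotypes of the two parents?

Observed offspring: 82 rose, 82 single
The observed ratio simplifies to 1:1. One parent shows single, so its genotype must be rr. A 1:1 offspring split requires the other parent to be heterozygous (Rr).
Parent genotypes: rr × Rr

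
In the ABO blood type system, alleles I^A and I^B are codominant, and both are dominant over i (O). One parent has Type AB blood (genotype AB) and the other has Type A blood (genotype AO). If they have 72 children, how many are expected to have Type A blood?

Cross: AB × AO
Possible offspring genotypes: 1 AA, 1 AO, 1 AB, 1 BO
Blood type counts: 2 Type A, 1 Type AB, 1 Type B
Probability of Type A: 2/4 = 1/2
Expected count = 1/2 × 72 = 36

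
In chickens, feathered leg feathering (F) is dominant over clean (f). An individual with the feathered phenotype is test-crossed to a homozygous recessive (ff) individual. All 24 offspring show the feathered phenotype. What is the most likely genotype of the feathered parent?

Test cross: ? × ff
All offspring are feathered.
If the unknown parent were heterozygous (Ff), about half of 24 offspring would be clean; none are. The unknown parent is most likely homozygous dominant (FF).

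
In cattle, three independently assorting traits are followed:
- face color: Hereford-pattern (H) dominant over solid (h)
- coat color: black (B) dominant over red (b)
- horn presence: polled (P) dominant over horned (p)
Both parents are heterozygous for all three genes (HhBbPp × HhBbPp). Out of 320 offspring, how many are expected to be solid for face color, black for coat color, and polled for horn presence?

Trihybrid cross: HhBbPp × HhBbPp
Each trait segregates independently with a 3:1 phenotypic ratio, so each gene contributes 3/4 (dominant) or 1/4 (recessive).
Target: solid (face color), black (coat color), polled (horn presence)
Probability = product of independent per-trait probabilities
= 1/4 × 3/4 × 3/4 = 9/64
Expected count = 9/64 × 320 = 45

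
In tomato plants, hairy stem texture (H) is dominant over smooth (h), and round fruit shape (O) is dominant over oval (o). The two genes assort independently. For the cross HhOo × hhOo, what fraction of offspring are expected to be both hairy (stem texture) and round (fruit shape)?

Dihybrid cross HhOo × hhOo — consider each gene separately:
stem texture: Hh × hh → 2 Hh, 2 hh → 2 H_ : 2 hh (out of 4)
fruit shape: Oo × Oo → 1 OO, 2 Oo, 1 oo → 3 O_ : 1 oo (out of 4)
Looking for: hairy (H_) and round (O_)
P(hairy) = 2/4, P(round) = 3/4
P(both) = 2/4 × 3/4 = 6/16 = 3/8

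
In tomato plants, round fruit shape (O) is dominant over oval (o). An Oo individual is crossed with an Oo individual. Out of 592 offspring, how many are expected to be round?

Punnett square for Oo × Oo:
Offspring genotypes: 1 OO, 2 Oo, 1 oo
round: 3, oval: 1
round: 3 out of 4 → fraction 3/4
Expected count = 3/4 × 592 = 444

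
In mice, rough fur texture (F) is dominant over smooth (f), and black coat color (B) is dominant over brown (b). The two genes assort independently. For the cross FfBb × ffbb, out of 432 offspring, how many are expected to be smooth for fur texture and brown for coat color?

Dihybrid cross FfBb × ffbb — consider each gene separately:
fur texture: Ff × ff → 2 Ff, 2 ff → 2 F_ : 2 ff (out of 4)
coat color: Bb × bb → 2 Bb, 2 bb → 2 B_ : 2 bb (out of 4)
Looking for: smooth (ff) and brown (bb)
P(smooth) = 2/4, P(brown) = 2/4
P(both) = 2/4 × 2/4 = 4/16 = 1/4
Expected count = 1/4 × 432 = 108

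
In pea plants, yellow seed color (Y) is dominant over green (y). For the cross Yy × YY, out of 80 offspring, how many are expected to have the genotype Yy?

Punnett square for Yy × YY:
Offspring genotypes: 2 YY, 2 Yy
Total offspring: 4
Count with target: 2
Probability: 2/4 = 1/2
Expected count = 1/2 × 80 = 40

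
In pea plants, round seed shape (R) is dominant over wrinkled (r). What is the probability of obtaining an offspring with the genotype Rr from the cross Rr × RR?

Punnett square for Rr × RR:
Offspring genotypes: 2 RR, 2 Rr
Total offspring: 4
Count with target: 2
Probability: 2/4 = 1/2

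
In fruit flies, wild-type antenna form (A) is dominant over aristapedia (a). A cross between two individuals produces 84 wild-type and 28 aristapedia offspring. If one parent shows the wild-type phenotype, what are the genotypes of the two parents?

Observed offspring: 84 wild-type, 28 aristapedia
The observed ratio simplifies to 3:1. Aristapedia (aa) offspring appear, so each parent must contribute one a allele. The parent stated to show wild-type carries A, so it is Aa. The other parent is then either Aa or aa: Aa × aa would give a 1:1 split, whereas Aa × Aa gives 3:1 — matching the data. So both parents are heterozygous (Aa × Aa).
Parent genotypes: Aa × Aa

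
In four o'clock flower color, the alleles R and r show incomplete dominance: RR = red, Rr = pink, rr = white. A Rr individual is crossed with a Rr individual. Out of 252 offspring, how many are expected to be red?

Punnett square for Rr × Rr:
Offspring genotypes: 1 RR, 2 Rr, 1 rr
Phenotype counts: 1 red, 2 pink, 1 white
red: 1 out of 4 → fraction 1/4
Expected count = 1/4 × 252 = 63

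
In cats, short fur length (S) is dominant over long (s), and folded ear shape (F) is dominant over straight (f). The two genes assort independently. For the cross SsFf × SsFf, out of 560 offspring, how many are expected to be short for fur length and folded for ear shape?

Dihybrid cross SsFf × SsFf — consider each gene separately:
fur length: Ss × Ss → 1 SS, 2 Ss, 1 ss → 3 S_ : 1 ss (out of 4)
ear shape: Ff × Ff → 1 FF, 2 Ff, 1 ff → 3 F_ : 1 ff (out of 4)
Looking for: short (S_) and folded (F_)
P(short) = 3/4, P(folded) = 3/4
P(both) = 3/4 × 3/4 = 9/16
Expected count = 9/16 × 560 = 315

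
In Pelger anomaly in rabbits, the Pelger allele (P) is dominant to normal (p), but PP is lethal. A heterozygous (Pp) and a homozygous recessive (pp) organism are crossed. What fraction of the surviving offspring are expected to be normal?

Cross: Pp × pp
Punnett square offspring (before lethality): 2 Pp, 2 pp
No PP offspring are produced in this cross.
normal: 2 out of 4
Probability: 2/4 = 1/2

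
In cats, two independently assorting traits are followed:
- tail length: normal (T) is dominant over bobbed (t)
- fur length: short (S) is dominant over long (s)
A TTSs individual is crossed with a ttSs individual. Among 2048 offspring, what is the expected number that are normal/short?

Dihybrid cross TTSs × ttSs — consider each gene separately:
tail length: TT × tt → 4 Tt → 4 T_ (out of 4)
fur length: Ss × Ss → 1 SS, 2 Ss, 1 ss → 3 S_ : 1 ss (out of 4)
Combine (counts out of 4 × 4 = 16): normal/short (T_S_) = 4×3 = 12; normal/long (T_ss) = 4×1 = 4
Phenotype counts (out of 16): 12 normal/short, 4 normal/long
normal/short: 12 out of 16 → fraction 3/4
Expected count = 3/4 × 2048 = 1536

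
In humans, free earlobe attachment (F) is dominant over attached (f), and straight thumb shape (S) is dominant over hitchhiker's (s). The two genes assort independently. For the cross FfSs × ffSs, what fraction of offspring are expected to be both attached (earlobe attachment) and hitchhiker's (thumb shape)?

Dihybrid cross FfSs × ffSs — consider each gene separately:
earlobe attachment: Ff × ff → 2 Ff, 2 ff → 2 F_ : 2 ff (out of 4)
thumb shape: Ss × Ss → 1 SS, 2 Ss, 1 ss → 3 S_ : 1 ss (out of 4)
Looking for: attached (ff) and hitchhiker's (ss)
P(attached) = 2/4, P(hitchhiker's) = 1/4
P(both) = 2/4 × 1/4 = 2/16 = 1/8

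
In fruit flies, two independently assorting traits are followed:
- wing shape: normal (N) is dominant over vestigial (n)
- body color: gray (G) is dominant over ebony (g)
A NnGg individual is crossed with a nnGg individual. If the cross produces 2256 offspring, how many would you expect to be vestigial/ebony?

Dihybrid cross NnGg × nnGg — consider each gene separately:
wing shape: Nn × nn → 2 Nn, 2 nn → 2 N_ : 2 nn (out of 4)
body color: Gg × Gg → 1 GG, 2 Gg, 1 gg → 3 G_ : 1 gg (out of 4)
Combine (counts out of 4 × 4 = 16): normal/gray (N_G_) = 2×3 = 6; normal/ebony (N_gg) = 2×1 = 2; vestigial/gray (nnG_) = 2×3 = 6; vestigial/ebony (nngg) = 2×1 = 2
Phenotype counts (out of 16): 6 normal/gray, 2 normal/ebony, 6 vestigial/gray, 2 vestigial/ebony
vestigial/ebony: 2 out of 16 → fraction 1/8
Expected count = 1/8 × 2256 = 282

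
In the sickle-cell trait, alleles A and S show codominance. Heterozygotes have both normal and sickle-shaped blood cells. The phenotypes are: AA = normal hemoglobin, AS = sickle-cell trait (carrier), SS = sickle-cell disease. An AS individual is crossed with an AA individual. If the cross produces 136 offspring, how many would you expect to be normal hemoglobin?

Punnett square for AS × AA:
Offspring genotypes: 2 AA, 2 AS
Phenotype counts: 2 normal hemoglobin, 2 sickle-cell trait (carrier)
normal hemoglobin: 2 out of 4 → fraction 1/2
Expected count = 1/2 × 136 = 68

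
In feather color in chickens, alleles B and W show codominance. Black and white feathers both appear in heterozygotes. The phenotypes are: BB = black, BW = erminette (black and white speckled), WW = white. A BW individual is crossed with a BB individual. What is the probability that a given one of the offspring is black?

Punnett square for BW × BB:
Offspring genotypes: 2 BB, 2 BW
Phenotype counts: 2 black, 2 erminette (black and white speckled)
black: 2 out of 4
Probability: 2/4 = 1/2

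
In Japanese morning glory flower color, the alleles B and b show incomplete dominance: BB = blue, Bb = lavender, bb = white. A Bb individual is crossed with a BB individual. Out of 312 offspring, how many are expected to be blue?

Punnett square for Bb × BB:
Offspring genotypes: 2 BB, 2 Bb
Phenotype counts: 2 blue, 2 lavender
blue: 2 out of 4 → fraction 1/2
Expected count = 1/2 × 312 = 156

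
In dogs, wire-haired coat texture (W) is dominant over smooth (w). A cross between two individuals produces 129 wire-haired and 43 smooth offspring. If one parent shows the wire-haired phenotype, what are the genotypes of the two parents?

Observed offspring: 129 wire-haired, 43 smooth
The observed ratio simplifies to 3:1. Smooth (ww) offspring appear, so each parent must contribute one w allele. The parent stated to show wire-haired carries W, so it is Ww. The other parent is then either Ww or ww: Ww × ww would give a 1:1 split, whereas Ww × Ww gives 3:1 — matching the data. So both parents are heterozygous (Ww × Ww).
Parent genotypes: Ww × Ww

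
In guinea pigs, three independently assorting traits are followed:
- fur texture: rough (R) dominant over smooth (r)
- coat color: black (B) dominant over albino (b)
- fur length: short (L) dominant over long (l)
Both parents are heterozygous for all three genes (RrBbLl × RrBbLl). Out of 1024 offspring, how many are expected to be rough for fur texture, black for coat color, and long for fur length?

Trihybrid cross: RrBbLl × RrBbLl
Each trait segregates independently with a 3:1 phenotypic ratio, so each gene contributes 3/4 (dominant) or 1/4 (recessive).
Target: rough (fur texture), black (coat color), long (fur length)
Probability = product of independent per-trait probabilities
= 3/4 × 3/4 × 1/4 = 9/64
Expected count = 9/64 × 1024 = 144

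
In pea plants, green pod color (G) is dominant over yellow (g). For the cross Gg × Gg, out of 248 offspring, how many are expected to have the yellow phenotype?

Punnett square for Gg × Gg:
Offspring genotypes: 1 GG, 2 Gg, 1 gg
Total offspring: 4
Count with target: 1
Probability: 1/4
Expected count = 1/4 × 248 = 62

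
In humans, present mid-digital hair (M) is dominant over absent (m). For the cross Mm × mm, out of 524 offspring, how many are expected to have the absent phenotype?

Punnett square for Mm × mm:
Offspring genotypes: 2 Mm, 2 mm
Total offspring: 4
Count with target: 2
Probability: 2/4 = 1/2
Expected count = 1/2 × 524 = 262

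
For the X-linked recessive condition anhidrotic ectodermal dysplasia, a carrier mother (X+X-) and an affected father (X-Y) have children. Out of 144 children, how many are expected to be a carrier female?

Cross: X+X- × X-Y
Offspring: 1 X+X-, 1 X+Y, 1 X-X-, 1 X-Y
Probability of a carrier female: 1/4
Expected count = 1/4 × 144 = 36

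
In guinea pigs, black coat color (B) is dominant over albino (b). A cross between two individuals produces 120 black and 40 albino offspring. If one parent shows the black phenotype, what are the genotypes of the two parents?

Observed offspring: 120 black, 40 albino
The observed ratio simplifies to 3:1. Albino (bb) offspring appear, so each parent must contribute one b allele. The parent stated to show black carries B, so it is Bb. The other parent is then either Bb or bb: Bb × bb would give a 1:1 split, whereas Bb × Bb gives 3:1 — matching the data. So both parents are heterozygous (Bb × Bb).
Parent genotypes: Bb × Bb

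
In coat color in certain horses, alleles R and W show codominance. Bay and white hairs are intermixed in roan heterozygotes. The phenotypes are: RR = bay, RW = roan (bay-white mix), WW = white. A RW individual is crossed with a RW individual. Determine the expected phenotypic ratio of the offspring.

Punnett square for RW × RW:
Offspring genotypes: 1 RR, 2 RW, 1 WW
Phenotype counts: 1 bay, 2 roan (bay-white mix), 1 white
Ratio: 1 bay : 2 roan (bay-white mix) : 1 white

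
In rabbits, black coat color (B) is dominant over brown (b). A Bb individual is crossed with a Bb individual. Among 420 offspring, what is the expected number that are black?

Punnett square for Bb × Bb:
Offspring genotypes: 1 BB, 2 Bb, 1 bb
black: 3, brown: 1
black: 3 out of 4 → fraction 3/4
Expected count = 3/4 × 420 = 315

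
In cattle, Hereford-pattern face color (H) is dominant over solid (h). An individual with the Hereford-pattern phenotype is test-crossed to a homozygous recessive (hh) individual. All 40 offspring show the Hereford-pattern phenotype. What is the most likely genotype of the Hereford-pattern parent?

Test cross: ? × hh
All offspring are Hereford-pattern.
If the unknown parent were heterozygous (Hh), about half of 40 offspring would be solid; none are. The unknown parent is most likely homozygous dominant (HH).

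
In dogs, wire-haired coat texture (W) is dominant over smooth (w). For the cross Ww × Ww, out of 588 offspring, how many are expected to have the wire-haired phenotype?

Punnett square for Ww × Ww:
Offspring genotypes: 1 WW, 2 Ww, 1 ww
Total offspring: 4
Count with target: 3
Probability: 3/4
Expected count = 3/4 × 588 = 441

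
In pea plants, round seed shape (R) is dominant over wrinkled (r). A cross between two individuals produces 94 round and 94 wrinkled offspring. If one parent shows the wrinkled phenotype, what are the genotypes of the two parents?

Observed offspring: 94 round, 94 wrinkled
The observed ratio simplifies to 1:1. One parent shows wrinkled, so its genotype must be rr. A 1:1 offspring split requires the other parent to be heterozygous (Rr).
Parent genotypes: rr × Rr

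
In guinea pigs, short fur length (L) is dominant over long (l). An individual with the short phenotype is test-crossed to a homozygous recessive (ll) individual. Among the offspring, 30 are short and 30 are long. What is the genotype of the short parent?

Test cross: ? × ll
Offspring: 30 short, 30 long — approximately 1:1.
A 1:1 ratio in a test cross indicates the unknown parent is heterozygous (Ll).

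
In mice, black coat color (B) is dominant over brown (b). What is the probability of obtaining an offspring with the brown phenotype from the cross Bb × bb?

Punnett square for Bb × bb:
Offspring genotypes: 2 Bb, 2 bb
Total offspring: 4
Count with target: 2
Probability: 2/4 = 1/2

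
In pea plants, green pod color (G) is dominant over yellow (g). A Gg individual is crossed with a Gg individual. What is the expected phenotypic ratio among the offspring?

Punnett square for Gg × Gg:
Offspring genotypes: 1 GG, 2 Gg, 1 gg
green: 3, yellow: 1
Ratio: 3:1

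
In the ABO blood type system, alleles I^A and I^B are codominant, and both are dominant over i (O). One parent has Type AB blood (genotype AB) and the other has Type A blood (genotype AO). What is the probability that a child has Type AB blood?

Cross: AB × AO
Possible offspring genotypes: 1 AA, 1 AO, 1 AB, 1 BO
Blood type counts: 2 Type A, 1 Type AB, 1 Type B
Probability of Type AB: 1/4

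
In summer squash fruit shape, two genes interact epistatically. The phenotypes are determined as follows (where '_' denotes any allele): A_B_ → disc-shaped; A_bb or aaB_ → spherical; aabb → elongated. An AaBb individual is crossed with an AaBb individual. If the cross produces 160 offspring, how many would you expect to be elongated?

Cross: AaBb × AaBb — consider each gene separately:
A gene: Aa × Aa → 1 AA, 2 Aa, 1 aa → 3 A_ : 1 aa (out of 4)
B gene: Bb × Bb → 1 BB, 2 Bb, 1 bb → 3 B_ : 1 bb (out of 4)
Genotype classes (out of 4 × 4 = 16): A_B_ = 3×3 = 9; A_bb = 3×1 = 3; aaB_ = 1×3 = 3; aabb = 1×1 = 1
Apply the phenotype rules: A_B_ (9) → disc-shaped; A_bb (3) + aaB_ (3) → spherical; aabb (1) → elongated
Phenotype counts (out of 16): 9 disc-shaped, 6 spherical, 1 elongated
elongated: 1 out of 16 → fraction 1/16
Expected count = 1/16 × 160 = 10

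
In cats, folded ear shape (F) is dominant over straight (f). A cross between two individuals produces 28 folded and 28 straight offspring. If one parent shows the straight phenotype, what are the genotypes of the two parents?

Observed offspring: 28 folded, 28 straight
The observed ratio simplifies to 1:1. One parent shows straight, so its genotype must be ff. A 1:1 offspring split requires the other parent to be heterozygous (Ff).
Parent genotypes: ff × Ff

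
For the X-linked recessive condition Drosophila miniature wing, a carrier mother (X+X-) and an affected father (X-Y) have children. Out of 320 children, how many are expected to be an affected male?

Cross: X+X- × X-Y
Offspring: 1 X+X-, 1 X+Y, 1 X-X-, 1 X-Y
Probability of an affected male: 1/4
Expected count = 1/4 × 320 = 80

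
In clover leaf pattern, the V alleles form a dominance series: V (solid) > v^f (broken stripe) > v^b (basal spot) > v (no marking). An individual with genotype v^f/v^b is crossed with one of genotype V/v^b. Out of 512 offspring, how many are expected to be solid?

Cross: v^f/v^b × V/v^b
Allele dominance: V > v^f > v^b > v
Offspring genotypes: 1 V/v^f, 1 v^f/v^b, 1 V/v^b, 1 v^b/v^b
Phenotype counts: 2 solid, 1 broken stripe, 1 basal spot
solid: 2 out of 4 → fraction 1/2
Expected count = 1/2 × 512 = 256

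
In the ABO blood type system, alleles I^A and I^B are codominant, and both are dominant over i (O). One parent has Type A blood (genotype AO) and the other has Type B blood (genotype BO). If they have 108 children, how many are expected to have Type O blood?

Cross: AO × BO
Possible offspring genotypes: 1 AB, 1 AO, 1 BO, 1 OO
Blood type counts: 1 Type AB, 1 Type A, 1 Type B, 1 Type O
Probability of Type O: 1/4
Expected count = 1/4 × 108 = 27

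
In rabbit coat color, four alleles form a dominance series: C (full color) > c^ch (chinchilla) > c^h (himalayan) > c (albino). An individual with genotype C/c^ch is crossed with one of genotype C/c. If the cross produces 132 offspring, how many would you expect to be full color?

Cross: C/c^ch × C/c
Allele dominance: C > c^ch > c^h > c
Offspring genotypes: 1 C/C, 1 C/c, 1 C/c^ch, 1 c^ch/c
Phenotype counts: 3 full color, 1 chinchilla
full color: 3 out of 4 → fraction 3/4
Expected count = 3/4 × 132 = 99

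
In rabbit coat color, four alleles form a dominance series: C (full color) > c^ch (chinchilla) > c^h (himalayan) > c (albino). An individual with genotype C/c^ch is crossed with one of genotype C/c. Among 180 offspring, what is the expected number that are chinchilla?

Cross: C/c^ch × C/c
Allele dominance: C > c^ch > c^h > c
Offspring genotypes: 1 C/C, 1 C/c, 1 C/c^ch, 1 c^ch/c
Phenotype counts: 3 full color, 1 chinchilla
chinchilla: 1 out of 4 → fraction 1/4
Expected count = 1/4 × 180 = 45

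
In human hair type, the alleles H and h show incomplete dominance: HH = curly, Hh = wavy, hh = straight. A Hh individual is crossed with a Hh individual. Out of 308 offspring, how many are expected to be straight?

Punnett square for Hh × Hh:
Offspring genotypes: 1 HH, 2 Hh, 1 hh
Phenotype counts: 1 curly, 2 wavy, 1 straight
straight: 1 out of 4 → fraction 1/4
Expected count = 1/4 × 308 = 77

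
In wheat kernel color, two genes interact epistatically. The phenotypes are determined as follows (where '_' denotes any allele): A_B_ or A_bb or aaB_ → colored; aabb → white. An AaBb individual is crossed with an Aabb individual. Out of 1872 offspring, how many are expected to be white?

Cross: AaBb × Aabb — consider each gene separately:
A gene: Aa × Aa → 1 AA, 2 Aa, 1 aa → 3 A_ : 1 aa (out of 4)
B gene: Bb × bb → 2 Bb, 2 bb → 2 B_ : 2 bb (out of 4)
Genotype classes (out of 4 × 4 = 16): A_B_ = 3×2 = 6; A_bb = 3×2 = 6; aaB_ = 1×2 = 2; aabb = 1×2 = 2
Apply the phenotype rules: A_B_ (6) + A_bb (6) + aaB_ (2) → colored; aabb (2) → white
Phenotype counts (out of 16): 14 colored, 2 white
white: 2 out of 16 → fraction 1/8
Expected count = 1/8 × 1872 = 234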